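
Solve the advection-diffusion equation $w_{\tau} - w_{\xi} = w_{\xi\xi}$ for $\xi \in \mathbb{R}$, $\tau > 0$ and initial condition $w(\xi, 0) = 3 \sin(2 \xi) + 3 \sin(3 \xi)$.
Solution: Change to a moving frame: let $\eta = \xi + \tau$, $\sigma = \tau$ and write $w(\xi,\tau) = u(\eta,\sigma)$.
By the chain rule $w_{\tau} = u_{\sigma} + u_{\eta}$, $w_{\xi} = u_{\eta}$, $w_{\xi\xi} = u_{\eta\eta}$.
Then $w_{\tau} - w_{\xi} = u_{\sigma}$: the advection term cancels and the PDE becomes the heat equation $u_{\sigma} = u_{\eta\eta}$ on $\eta \in \mathbb{R}$.
Initial data: $u(\eta,0) = w(\eta,0) = 3 \sin(2 \eta) + 3 \sin(3 \eta)$.
On $\eta \in \mathbb{R}$ each mode satisfies $(\sin(n\eta))'' = -n^2 \sin(n\eta)$, so $e^{-n^2\sigma} \sin(n\eta)$ solves the heat equation; by superposition $u(\eta,\sigma) = \sum c_n e^{-n^2\sigma} \sin(n\eta)$.
Reading off the coefficients: $c_2=3, c_3=3$, so $u(\eta,\sigma) = 3 e^{-4 \sigma} \sin(2 \eta) + 3 e^{-9 \sigma} \sin(3 \eta)$.
Substituting back $\eta = \xi + \tau$, $\sigma = \tau$: $w(\xi,\tau) = u(\xi + \tau, \tau)$.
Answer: $w(\xi, \tau) = 3 e^{-4 \tau} \sin(2 \tau + 2 \xi) + 3 e^{-9 \tau} \sin(3 \tau + 3 \xi)$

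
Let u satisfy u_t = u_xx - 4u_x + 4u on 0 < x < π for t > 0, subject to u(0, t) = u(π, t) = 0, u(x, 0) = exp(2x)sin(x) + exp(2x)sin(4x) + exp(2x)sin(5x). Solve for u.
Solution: Substitute u = exp(2x)w, i.e. w = exp(-2x)u.
By the product rule, u_x = exp(2x)(w_x + 2w), u_xx = exp(2x)(w_xx + 4w_x + 4w), u_t = exp(2x)w_t.
Substituting into the PDE and dividing by exp(2x): w_t = (w_xx + 4w_x + 4w) - 4(w_x + 2w) + 4w.
The lower-order terms cancel, leaving the standard heat equation w_t = w_xx.
Initial data for w: w(x,0) = exp(-2x)u(x,0) = sin(x) + sin(4x) + sin(5x). The boundary conditions carry over: w(0,t) = w(π,t) = 0.
Solve for w:
  Using separation of variables w = X(x)T(t):
  Eigenfunctions: sin(nx), n = 1, 2, 3, ...
  General solution: w(x, t) = Σ c_n sin(nx) exp(-n² t)
  Matching w(x,0) = sin(x) + sin(4x) + sin(5x) term by term: c_1=1, c_4=1, c_5=1.
Hence w(x,t) = exp(-t)sin(x) + exp(-16t)sin(4x) + exp(-25t)sin(5x).
Transform back: u(x,t) = exp(2x)w(x,t).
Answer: u(x, t) = exp(-t)exp(2x)sin(x) + exp(-16t)exp(2x)sin(4x) + exp(-25t)exp(2x)sin(5x)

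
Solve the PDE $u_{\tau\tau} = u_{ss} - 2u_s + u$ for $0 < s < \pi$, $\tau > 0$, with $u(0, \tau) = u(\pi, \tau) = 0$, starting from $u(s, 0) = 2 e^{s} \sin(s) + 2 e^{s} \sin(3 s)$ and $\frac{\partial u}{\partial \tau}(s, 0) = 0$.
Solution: Substitute $u = e^{s}w$.
Then $u_s = e^{s}(w_s + w)$, $u_{ss} = e^{s}(w_{ss} + 2w_s + w)$, $u_{\tau\tau} = e^{s}w_{\tau\tau}$; substituting and dividing by $e^{s}$, the lower-order terms cancel: $w_{\tau\tau} = w_{ss}$ (standard wave equation).
Data for $w$: $w(s,0) = e^{-s}u(s,0) = 2 \sin(s) + 2 \sin(3 s)$; $w_{\tau}(s,0) = e^{-s}u_{\tau}(s,0) = 0$. The boundary conditions carry over: $w(0,\tau) = w(\pi,\tau) = 0$.
Separating variables: $w = \sum [A_n \cos(\omega_n \tau) + B_n \sin(\omega_n \tau)] \sin(ns)$, $\omega_n = n$. From ICs: $A_1=2, A_3=2$.
So $w(s,\tau) = 2 \sin(s) \cos(\tau) + 2 \sin(3 s) \cos(3 \tau)$, and $u(s,\tau) = e^{s}w(s,\tau)$.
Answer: $u(s, \tau) = 2 e^{s} \sin(s) \cos(\tau) + 2 e^{s} \sin(3 s) \cos(3 \tau)$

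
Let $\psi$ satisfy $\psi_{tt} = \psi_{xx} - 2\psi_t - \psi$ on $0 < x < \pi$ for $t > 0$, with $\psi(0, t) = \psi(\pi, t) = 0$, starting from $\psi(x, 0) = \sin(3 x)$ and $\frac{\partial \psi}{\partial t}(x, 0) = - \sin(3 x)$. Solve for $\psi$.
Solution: Substitute $\psi = e^{-t}u$, i.e. $u = e^{t}\psi$.
By the product rule, $\psi_t = e^{-t}(u_t - u)$, $\psi_{tt} = e^{-t}(u_{tt} - 2u_t + u)$, $\psi_{xx} = e^{-t}u_{xx}$.
Substituting into the PDE and dividing by $e^{-t}$: $u_{tt} - 2u_t + u = u_{xx} - 2(u_t - u) - u$.
The lower-order terms cancel, leaving the standard wave equation $u_{tt} = u_{xx}$.
Initial data for $u$: $u(x,0) = \psi(x,0) = \sin(3 x)$; $u_t(x,0) = \psi_t(x,0) + \psi(x,0) = 0$. The boundary conditions carry over: $u(0,t) = u(\pi,t) = 0$.
Solve for $u$:
  Using separation of variables $u = X(x)T(t)$:
  Eigenfunctions: $\sin(nx)$, $n = 1, 2, 3, \ldots$
  General solution: $u(x, t) = \sum [A_n \cos(n t) + B_n \sin(n t)] \sin(nx)$
  From $u(x,0) = \sin(3 x)$: $A_3=1$. From $u_t(x,0) = 0$: all $B_n = 0$.
Hence $u(x,t) = \sin(3 x) \cos(3 t)$.
Transform back: $\psi(x,t) = e^{-t}u(x,t)$.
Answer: $\psi(x, t) = e^{-t} \sin(3 x) \cos(3 t)$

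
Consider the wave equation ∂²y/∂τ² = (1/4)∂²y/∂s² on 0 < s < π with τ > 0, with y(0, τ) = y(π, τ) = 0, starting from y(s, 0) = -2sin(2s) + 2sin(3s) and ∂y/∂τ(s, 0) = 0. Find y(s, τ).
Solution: Using separation of variables y = X(s)T(τ):
Eigenfunctions: sin(ns), n = 1, 2, 3, ...
General solution: y(s, τ) = Σ [A_n cos(n τ/2) + B_n sin(n τ/2)] sin(ns)
From y(s,0) = -2sin(2s) + 2sin(3s): A_2=-2, A_3=2. From y_τ(s,0) = 0: all B_n = 0.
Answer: y(s, τ) = -2sin(2s)cos(τ) + 2sin(3s)cos(3τ/2)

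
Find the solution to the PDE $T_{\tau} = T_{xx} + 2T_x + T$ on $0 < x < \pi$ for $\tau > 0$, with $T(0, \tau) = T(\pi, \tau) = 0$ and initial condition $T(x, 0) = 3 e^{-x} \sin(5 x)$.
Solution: Substitute $T = e^{-x}u$.
Then $T_x = e^{-x}(u_x - u)$, $T_{xx} = e^{-x}(u_{xx} - 2u_x + u)$, $T_{\tau} = e^{-x}u_{\tau}$; substituting and dividing by $e^{-x}$, the lower-order terms cancel: $u_{\tau} = u_{xx}$ (standard heat equation).
Data for $u$: $u(x,0) = e^{x}T(x,0) = 3 \sin(5 x)$. The boundary conditions carry over: $u(0,\tau) = u(\pi,\tau) = 0$.
Separating variables: $u = \sum c_n e^{-n^2\tau} \sin(nx)$. From $u(x,0) = 3 \sin(5 x)$: $c_5=3$.
So $u(x,\tau) = 3 e^{-25 \tau} \sin(5 x)$, and $T(x,\tau) = e^{-x}u(x,\tau)$.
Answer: $T(x, \tau) = 3 e^{-25 \tau} e^{-x} \sin(5 x)$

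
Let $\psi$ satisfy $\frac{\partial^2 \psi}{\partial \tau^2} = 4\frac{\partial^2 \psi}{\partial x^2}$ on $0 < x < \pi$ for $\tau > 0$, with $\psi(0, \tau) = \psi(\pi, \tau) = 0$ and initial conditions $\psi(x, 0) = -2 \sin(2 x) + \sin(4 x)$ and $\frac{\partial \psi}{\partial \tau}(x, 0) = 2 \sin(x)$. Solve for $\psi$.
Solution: Using separation of variables $\psi = X(x)T(\tau)$:
Eigenfunctions: $\sin(nx)$, $n = 1, 2, 3, \ldots$
General solution: $\psi(x, \tau) = \sum [A_n \cos(2n \tau) + B_n \sin(2n \tau)] \sin(nx)$
From $\psi(x,0) = -2 \sin(2 x) + \sin(4 x)$: $A_2=-2, A_4=1$. From $\psi_{\tau}(x,0) = 2 \sin(x)$, using $\psi_{\tau}(x,0) = \sum \omega_n B_n \sin(nx)$ with $\omega_n = 2n$: $B_1 = 2/2 = 1$.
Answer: $\psi(x, \tau) = \sin(2 \tau) \sin(x) - 2 \sin(2 x) \cos(4 \tau) + \sin(4 x) \cos(8 \tau)$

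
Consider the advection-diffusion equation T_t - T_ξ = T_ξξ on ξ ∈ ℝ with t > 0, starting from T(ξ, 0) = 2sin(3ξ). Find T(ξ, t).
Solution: Moving frame: η = ξ + t, σ = t, T = u(η,σ), so T_t = u_σ + u_η and T_ξξ = u_ηη.
Hence T_t - T_ξ = u_σ and the PDE becomes the heat equation u_σ = u_ηη on η ∈ ℝ.
Initial data: u(η,0) = T(η,0) = 2sin(3η). Each mode sin(nη) decays as exp(-n²σ) on ℝ, so u(η,σ) = Σ c_n exp(-n²σ) sin(nη) with c_3=2: u(η,σ) = 2exp(-9σ)sin(3η).
Substituting back: T(ξ,t) = u(ξ + t, t).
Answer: T(ξ, t) = 2exp(-9t)sin(3t + 3ξ)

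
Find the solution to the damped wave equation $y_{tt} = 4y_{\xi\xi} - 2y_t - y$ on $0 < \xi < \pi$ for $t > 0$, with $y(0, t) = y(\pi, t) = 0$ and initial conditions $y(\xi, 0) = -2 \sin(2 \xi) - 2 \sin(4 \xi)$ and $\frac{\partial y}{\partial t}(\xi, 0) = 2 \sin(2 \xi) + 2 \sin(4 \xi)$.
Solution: Substitute $y = e^{-t}u$, i.e. $u = e^{t}y$.
By the product rule, $y_t = e^{-t}(u_t - u)$, $y_{tt} = e^{-t}(u_{tt} - 2u_t + u)$, $y_{\xi\xi} = e^{-t}u_{\xi\xi}$.
Substituting into the PDE and dividing by $e^{-t}$: $u_{tt} - 2u_t + u = 4u_{\xi\xi} - 2(u_t - u) - u$.
The lower-order terms cancel, leaving the standard wave equation $u_{tt} = 4u_{\xi\xi}$.
Initial data for $u$: $u(\xi,0) = y(\xi,0) = -2 \sin(2 \xi) - 2 \sin(4 \xi)$; $u_t(\xi,0) = y_t(\xi,0) + y(\xi,0) = 0$. The boundary conditions carry over: $u(0,t) = u(\pi,t) = 0$.
Solve for $u$:
  Using separation of variables $u = X(\xi)T(t)$:
  Eigenfunctions: $\sin(n\xi)$, $n = 1, 2, 3, \ldots$
  General solution: $u(\xi, t) = \sum [A_n \cos(2n t) + B_n \sin(2n t)] \sin(n\xi)$
  From $u(\xi,0) = -2 \sin(2 \xi) - 2 \sin(4 \xi)$: $A_2=-2, A_4=-2$. From $u_t(\xi,0) = 0$: all $B_n = 0$.
Hence $u(\xi,t) = -2 \sin(2 \xi) \cos(4 t) - 2 \sin(4 \xi) \cos(8 t)$.
Transform back: $y(\xi,t) = e^{-t}u(\xi,t)$.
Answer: $y(\xi, t) = -2 e^{-t} \sin(2 \xi) \cos(4 t) - 2 e^{-t} \sin(4 \xi) \cos(8 t)$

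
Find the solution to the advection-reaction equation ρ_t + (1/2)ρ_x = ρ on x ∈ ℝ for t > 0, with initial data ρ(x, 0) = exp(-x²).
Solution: Substitute ρ = exp(t)u, i.e. u = exp(-t)ρ.
By the product rule, ρ_t = exp(t)(u_t + u), ρ_x = exp(t)u_x.
Substituting into the PDE and dividing by exp(t): u_t + u + (1/2)u_x = u.
The lower-order terms cancel, leaving the standard advection equation u_t + (1/2)u_x = 0.
Initial data for u: u(x,0) = ρ(x,0) = exp(-x²).
Solve for u:
  By method of characteristics (waves move right with speed 1/2):
  Along characteristics x - (1/2)t = const, u is constant, so u(x,t) = f(x - (1/2)t) with f = u(·, 0).
Hence u(x,t) = exp(-(-t/2 + x)²).
Transform back: ρ(x,t) = exp(t)u(x,t).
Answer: ρ(x, t) = exp(t)exp(-(-t/2 + x)²)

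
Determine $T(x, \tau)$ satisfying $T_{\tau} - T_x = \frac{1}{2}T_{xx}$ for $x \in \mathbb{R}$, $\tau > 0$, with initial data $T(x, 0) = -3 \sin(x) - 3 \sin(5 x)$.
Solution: Change to a moving frame: let $\eta = x + \tau$, $\sigma = \tau$ and write $T(x,\tau) = u(\eta,\sigma)$.
By the chain rule $T_{\tau} = u_{\sigma} + u_{\eta}$, $T_x = u_{\eta}$, $T_{xx} = u_{\eta\eta}$.
Then $T_{\tau} - T_x = u_{\sigma}$: the advection term cancels and the PDE becomes the heat equation $u_{\sigma} = \frac{1}{2}u_{\eta\eta}$ on $\eta \in \mathbb{R}$.
Initial data: $u(\eta,0) = T(\eta,0) = -3 \sin(\eta) - 3 \sin(5 \eta)$.
On $\eta \in \mathbb{R}$ each mode satisfies $(\sin(n\eta))'' = -n^2 \sin(n\eta)$, so $e^{-n^2\sigma/2} \sin(n\eta)$ solves the heat equation; by superposition $u(\eta,\sigma) = \sum c_n e^{-n^2\sigma/2} \sin(n\eta)$.
Reading off the coefficients: $c_1=-3, c_5=-3$, so $u(\eta,\sigma) = -3 e^{-\sigma/2} \sin(\eta) - 3 e^{-25 \sigma/2} \sin(5 \eta)$.
Substituting back $\eta = x + \tau$, $\sigma = \tau$: $T(x,\tau) = u(x + \tau, \tau)$.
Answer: $T(x, \tau) = -3 e^{-\tau/2} \sin(\tau + x) - 3 e^{-25 \tau/2} \sin(5 \tau + 5 x)$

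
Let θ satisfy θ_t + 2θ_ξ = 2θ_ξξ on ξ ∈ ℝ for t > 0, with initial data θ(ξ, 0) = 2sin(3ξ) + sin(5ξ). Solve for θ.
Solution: Moving frame: η = ξ - 2t, σ = t, θ = u(η,σ), so θ_t = u_σ - 2u_η and θ_ξξ = u_ηη.
Hence θ_t + 2θ_ξ = u_σ and the PDE becomes the heat equation u_σ = 2u_ηη on η ∈ ℝ.
Initial data: u(η,0) = θ(η,0) = 2sin(3η) + sin(5η). Each mode sin(nη) decays as exp(-2n²σ) on ℝ, so u(η,σ) = Σ c_n exp(-2n²σ) sin(nη) with c_3=2, c_5=1: u(η,σ) = 2exp(-18σ)sin(3η) + exp(-50σ)sin(5η).
Substituting back: θ(ξ,t) = u(ξ - 2t, t).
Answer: θ(ξ, t) = -2exp(-18t)sin(6t - 3ξ) - exp(-50t)sin(10t - 5ξ)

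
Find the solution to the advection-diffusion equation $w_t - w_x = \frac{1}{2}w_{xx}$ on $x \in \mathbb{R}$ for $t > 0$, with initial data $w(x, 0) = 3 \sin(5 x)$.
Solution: Moving frame: $\eta = x + t$, $\sigma = t$, $w = u(\eta,\sigma)$, so $w_t = u_{\sigma} + u_{\eta}$ and $w_{xx} = u_{\eta\eta}$.
Hence $w_t - w_x = u_{\sigma}$ and the PDE becomes the heat equation $u_{\sigma} = \frac{1}{2}u_{\eta\eta}$ on $\eta \in \mathbb{R}$.
Initial data: $u(\eta,0) = w(\eta,0) = 3 \sin(5 \eta)$. Each mode $\sin(n\eta)$ decays as $e^{-n^2\sigma/2}$ on $\mathbb{R}$, so $u(\eta,\sigma) = \sum c_n e^{-n^2\sigma/2} \sin(n\eta)$ with $c_5=3$: $u(\eta,\sigma) = 3 e^{-25 \sigma/2} \sin(5 \eta)$.
Substituting back: $w(x,t) = u(x + t, t)$.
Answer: $w(x, t) = 3 e^{-25 t/2} \sin(5 t + 5 x)$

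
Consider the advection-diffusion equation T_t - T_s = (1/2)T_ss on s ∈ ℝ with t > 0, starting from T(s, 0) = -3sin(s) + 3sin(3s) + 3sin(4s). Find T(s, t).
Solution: Moving frame: η = s + t, σ = t, T = u(η,σ), so T_t = u_σ + u_η and T_ss = u_ηη.
Hence T_t - T_s = u_σ and the PDE becomes the heat equation u_σ = (1/2)u_ηη on η ∈ ℝ.
Initial data: u(η,0) = T(η,0) = -3sin(η) + 3sin(3η) + 3sin(4η). Each mode sin(nη) decays as exp(-n²σ/2) on ℝ, so u(η,σ) = Σ c_n exp(-n²σ/2) sin(nη) with c_1=-3, c_3=3, c_4=3: u(η,σ) = 3exp(-8σ)sin(4η) - 3exp(-σ/2)sin(η) + 3exp(-9σ/2)sin(3η).
Substituting back: T(s,t) = u(s + t, t).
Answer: T(s, t) = 3exp(-8t)sin(4s + 4t) - 3exp(-t/2)sin(s + t) + 3exp(-9t/2)sin(3s + 3t)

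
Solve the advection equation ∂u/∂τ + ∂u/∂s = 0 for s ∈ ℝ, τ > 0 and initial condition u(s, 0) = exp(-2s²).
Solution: By characteristics (ds/dτ = 1), u(s,τ) = f(s - τ) with f = u(·, 0).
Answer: u(s, τ) = exp(-2(s - τ)²)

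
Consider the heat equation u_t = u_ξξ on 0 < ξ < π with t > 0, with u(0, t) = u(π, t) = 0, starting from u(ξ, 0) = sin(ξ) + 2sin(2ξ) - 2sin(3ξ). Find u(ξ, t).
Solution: Separating variables: u = Σ c_n exp(-n²t) sin(nξ). From u(ξ,0) = sin(ξ) + 2sin(2ξ) - 2sin(3ξ): c_1=1, c_2=2, c_3=-2.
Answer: u(ξ, t) = exp(-t)sin(ξ) + 2exp(-4t)sin(2ξ) - 2exp(-9t)sin(3ξ)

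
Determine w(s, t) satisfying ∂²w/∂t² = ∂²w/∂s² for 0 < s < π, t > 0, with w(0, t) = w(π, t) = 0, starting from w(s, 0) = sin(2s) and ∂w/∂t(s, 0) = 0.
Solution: Separating variables: w = Σ [A_n cos(ω_n t) + B_n sin(ω_n t)] sin(ns), ω_n = n. From ICs: A_2=1.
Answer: w(s, t) = sin(2s)cos(2t)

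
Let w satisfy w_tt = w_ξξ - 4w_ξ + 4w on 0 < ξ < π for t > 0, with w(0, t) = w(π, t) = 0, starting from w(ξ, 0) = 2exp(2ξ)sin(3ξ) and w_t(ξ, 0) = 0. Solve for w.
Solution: Substitute w = exp(2ξ)u, i.e. u = exp(-2ξ)w.
By the product rule, w_ξ = exp(2ξ)(u_ξ + 2u), w_ξξ = exp(2ξ)(u_ξξ + 4u_ξ + 4u), w_tt = exp(2ξ)u_tt.
Substituting into the PDE and dividing by exp(2ξ): u_tt = (u_ξξ + 4u_ξ + 4u) - 4(u_ξ + 2u) + 4u.
The lower-order terms cancel, leaving the standard wave equation u_tt = u_ξξ.
Initial data for u: u(ξ,0) = exp(-2ξ)w(ξ,0) = 2sin(3ξ); u_t(ξ,0) = exp(-2ξ)w_t(ξ,0) = 0. The boundary conditions carry over: u(0,t) = u(π,t) = 0.
Solve for u:
  Using separation of variables u = X(ξ)T(t):
  Eigenfunctions: sin(nξ), n = 1, 2, 3, ...
  General solution: u(ξ, t) = Σ [A_n cos(n t) + B_n sin(n t)] sin(nξ)
  From u(ξ,0) = 2sin(3ξ): A_3=2. From u_t(ξ,0) = 0: all B_n = 0.
Hence u(ξ,t) = 2sin(3ξ)cos(3t).
Transform back: w(ξ,t) = exp(2ξ)u(ξ,t).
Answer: w(ξ, t) = 2exp(2ξ)sin(3ξ)cos(3t)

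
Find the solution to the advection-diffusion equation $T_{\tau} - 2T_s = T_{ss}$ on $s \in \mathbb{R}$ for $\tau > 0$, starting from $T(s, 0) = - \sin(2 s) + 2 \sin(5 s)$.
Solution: Moving frame: $\eta = s + 2\tau$, $\sigma = \tau$, $T = u(\eta,\sigma)$, so $T_{\tau} = u_{\sigma} + 2u_{\eta}$ and $T_{ss} = u_{\eta\eta}$.
Hence $T_{\tau} - 2T_s = u_{\sigma}$ and the PDE becomes the heat equation $u_{\sigma} = u_{\eta\eta}$ on $\eta \in \mathbb{R}$.
Initial data: $u(\eta,0) = T(\eta,0) = - \sin(2 \eta) + 2 \sin(5 \eta)$. Each mode $\sin(n\eta)$ decays as $e^{-n^2\sigma}$ on $\mathbb{R}$, so $u(\eta,\sigma) = \sum c_n e^{-n^2\sigma} \sin(n\eta)$ with $c_2=-1, c_5=2$: $u(\eta,\sigma) = - e^{-4 \sigma} \sin(2 \eta) + 2 e^{-25 \sigma} \sin(5 \eta)$.
Substituting back: $T(s,\tau) = u(s + 2\tau, \tau)$.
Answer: $T(s, \tau) = - e^{-4 \tau} \sin(4 \tau + 2 s) + 2 e^{-25 \tau} \sin(10 \tau + 5 s)$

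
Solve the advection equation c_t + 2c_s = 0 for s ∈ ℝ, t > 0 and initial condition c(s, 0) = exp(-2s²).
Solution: By method of characteristics (waves move right with speed 2):
Along characteristics s - 2t = const, c is constant, so c(s,t) = f(s - 2t) with f = c(·, 0).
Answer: c(s, t) = exp(-2(s - 2t)²)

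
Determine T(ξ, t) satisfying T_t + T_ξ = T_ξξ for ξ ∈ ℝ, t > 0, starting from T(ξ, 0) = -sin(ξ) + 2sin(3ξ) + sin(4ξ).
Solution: Moving frame: η = ξ - t, σ = t, T = u(η,σ), so T_t = u_σ - u_η and T_ξξ = u_ηη.
Hence T_t + T_ξ = u_σ and the PDE becomes the heat equation u_σ = u_ηη on η ∈ ℝ.
Initial data: u(η,0) = T(η,0) = -sin(η) + 2sin(3η) + sin(4η). Each mode sin(nη) decays as exp(-n²σ) on ℝ, so u(η,σ) = Σ c_n exp(-n²σ) sin(nη) with c_1=-1, c_3=2, c_4=1: u(η,σ) = -exp(-σ)sin(η) + 2exp(-9σ)sin(3η) + exp(-16σ)sin(4η).
Substituting back: T(ξ,t) = u(ξ - t, t).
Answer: T(ξ, t) = exp(-t)sin(t - ξ) - 2exp(-9t)sin(3t - 3ξ) - exp(-16t)sin(4t - 4ξ)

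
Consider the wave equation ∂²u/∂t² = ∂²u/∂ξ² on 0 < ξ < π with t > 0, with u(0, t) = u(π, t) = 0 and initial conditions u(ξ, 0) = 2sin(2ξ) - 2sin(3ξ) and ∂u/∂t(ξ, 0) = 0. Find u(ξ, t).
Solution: Using separation of variables u = X(ξ)T(t):
Eigenfunctions: sin(nξ), n = 1, 2, 3, ...
General solution: u(ξ, t) = Σ [A_n cos(n t) + B_n sin(n t)] sin(nξ)
From u(ξ,0) = 2sin(2ξ) - 2sin(3ξ): A_2=2, A_3=-2. From u_t(ξ,0) = 0: all B_n = 0.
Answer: u(ξ, t) = 2sin(2ξ)cos(2t) - 2sin(3ξ)cos(3t)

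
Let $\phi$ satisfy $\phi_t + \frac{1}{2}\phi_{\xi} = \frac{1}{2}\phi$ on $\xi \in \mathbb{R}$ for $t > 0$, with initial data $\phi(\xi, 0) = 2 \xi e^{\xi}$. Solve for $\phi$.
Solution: Substitute $\phi = e^{\xi}u$, i.e. $u = e^{-\xi}\phi$.
By the product rule, $\phi_{\xi} = e^{\xi}(u_{\xi} + u)$, $\phi_t = e^{\xi}u_t$.
Substituting into the PDE and dividing by $e^{\xi}$: $u_t + \frac{1}{2}(u_{\xi} + u) = \frac{1}{2}u$.
The lower-order terms cancel, leaving the standard advection equation $u_t + \frac{1}{2}u_{\xi} = 0$.
Initial data for $u$: $u(\xi,0) = e^{-\xi}\phi(\xi,0) = 2 \xi$.
Solve for $u$:
  By method of characteristics (waves move right with speed 1/2):
  Along characteristics $\xi - \frac{1}{2}t =$ const, $u$ is constant, so $u(\xi,t) = f(\xi - \frac{1}{2}t)$ with $f = u( \cdot , 0)$.
Hence $u(\xi,t) = - t + 2 \xi$.
Transform back: $\phi(\xi,t) = e^{\xi}u(\xi,t)$.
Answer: $\phi(\xi, t) = 2 \xi e^{\xi} -  t e^{\xi}$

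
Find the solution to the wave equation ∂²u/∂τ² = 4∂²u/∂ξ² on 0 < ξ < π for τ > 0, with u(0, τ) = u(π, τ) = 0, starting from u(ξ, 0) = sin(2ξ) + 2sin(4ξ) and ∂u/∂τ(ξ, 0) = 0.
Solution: Separating variables: u = Σ [A_n cos(ω_n τ) + B_n sin(ω_n τ)] sin(nξ), ω_n = 2n. From ICs: A_2=1, A_4=2.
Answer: u(ξ, τ) = sin(2ξ)cos(4τ) + 2sin(4ξ)cos(8τ)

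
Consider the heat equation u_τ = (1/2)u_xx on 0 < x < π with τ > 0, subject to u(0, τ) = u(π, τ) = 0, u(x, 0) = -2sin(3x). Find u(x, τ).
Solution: Separating variables: u = Σ c_n exp(-n²τ/2) sin(nx). From u(x,0) = -2sin(3x): c_3=-2.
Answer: u(x, τ) = -2exp(-9τ/2)sin(3x)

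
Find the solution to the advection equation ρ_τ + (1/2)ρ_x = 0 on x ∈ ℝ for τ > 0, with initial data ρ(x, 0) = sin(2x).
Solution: By method of characteristics (waves move right with speed 1/2):
Along characteristics x - (1/2)τ = const, ρ is constant, so ρ(x,τ) = f(x - (1/2)τ) with f = ρ(·, 0).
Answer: ρ(x, τ) = sin(2x - τ)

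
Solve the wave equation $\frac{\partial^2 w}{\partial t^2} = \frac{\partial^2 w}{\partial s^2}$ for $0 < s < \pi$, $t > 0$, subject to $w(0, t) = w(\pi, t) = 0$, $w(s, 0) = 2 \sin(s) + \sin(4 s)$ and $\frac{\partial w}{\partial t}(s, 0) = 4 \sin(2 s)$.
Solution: Separating variables: $w = \sum [A_n \cos(\omega_n t) + B_n \sin(\omega_n t)] \sin(ns)$, $\omega_n = n$. From ICs ($B_n$ = velocity coefficient / $\omega_n$): $A_1=2, A_4=1, B_2=2$.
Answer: $w(s, t) = 2 \sin(s) \cos(t) + 2 \sin(2 s) \sin(2 t) + \sin(4 s) \cos(4 t)$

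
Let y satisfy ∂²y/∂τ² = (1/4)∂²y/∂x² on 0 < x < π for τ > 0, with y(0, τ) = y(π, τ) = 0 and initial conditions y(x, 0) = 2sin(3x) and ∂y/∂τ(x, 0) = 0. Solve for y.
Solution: Using separation of variables y = X(x)T(τ):
Eigenfunctions: sin(nx), n = 1, 2, 3, ...
General solution: y(x, τ) = Σ [A_n cos(n τ/2) + B_n sin(n τ/2)] sin(nx)
From y(x,0) = 2sin(3x): A_3=2. From y_τ(x,0) = 0: all B_n = 0.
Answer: y(x, τ) = 2sin(3x)cos(3τ/2)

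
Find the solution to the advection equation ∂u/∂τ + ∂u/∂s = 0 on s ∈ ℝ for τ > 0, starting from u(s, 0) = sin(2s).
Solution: By method of characteristics (waves move right with speed 1):
Along characteristics s - τ = const, u is constant, so u(s,τ) = f(s - τ) with f = u(·, 0).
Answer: u(s, τ) = sin(2s - 2τ)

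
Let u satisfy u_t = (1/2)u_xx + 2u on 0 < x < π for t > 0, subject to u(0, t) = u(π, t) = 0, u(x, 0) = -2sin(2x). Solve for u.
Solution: Substitute u = exp(2t)w.
Then u_t = exp(2t)(w_t + 2w), u_xx = exp(2t)w_xx; substituting and dividing by exp(2t), the lower-order terms cancel: w_t = (1/2)w_xx (standard heat equation).
Data for w: w(x,0) = u(x,0) = -2sin(2x). The boundary conditions carry over: w(0,t) = w(π,t) = 0.
Separating variables: w = Σ c_n exp(-n²t/2) sin(nx). From w(x,0) = -2sin(2x): c_2=-2.
So w(x,t) = -2exp(-2t)sin(2x), and u(x,t) = exp(2t)w(x,t).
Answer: u(x, t) = -2sin(2x)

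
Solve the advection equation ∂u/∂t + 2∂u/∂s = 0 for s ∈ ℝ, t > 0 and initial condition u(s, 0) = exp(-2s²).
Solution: By characteristics (ds/dt = 2), u(s,t) = f(s - 2t) with f = u(·, 0).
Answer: u(s, t) = exp(-2(s - 2t)²)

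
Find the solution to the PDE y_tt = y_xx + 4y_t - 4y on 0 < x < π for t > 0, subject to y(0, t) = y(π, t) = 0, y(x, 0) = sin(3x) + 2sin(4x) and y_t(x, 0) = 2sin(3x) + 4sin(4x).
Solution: Substitute y = exp(2t)u.
Then y_t = exp(2t)(u_t + 2u), y_tt = exp(2t)(u_tt + 4u_t + 4u), y_xx = exp(2t)u_xx; substituting and dividing by exp(2t), the lower-order terms cancel: u_tt = u_xx (standard wave equation).
Data for u: u(x,0) = y(x,0) = sin(3x) + 2sin(4x); u_t(x,0) = y_t(x,0) - 2y(x,0) = 0. The boundary conditions carry over: u(0,t) = u(π,t) = 0.
Separating variables: u = Σ [A_n cos(ω_n t) + B_n sin(ω_n t)] sin(nx), ω_n = n. From ICs: A_3=1, A_4=2.
So u(x,t) = sin(3x)cos(3t) + 2sin(4x)cos(4t), and y(x,t) = exp(2t)u(x,t).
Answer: y(x, t) = exp(2t)sin(3x)cos(3t) + 2exp(2t)sin(4x)cos(4t)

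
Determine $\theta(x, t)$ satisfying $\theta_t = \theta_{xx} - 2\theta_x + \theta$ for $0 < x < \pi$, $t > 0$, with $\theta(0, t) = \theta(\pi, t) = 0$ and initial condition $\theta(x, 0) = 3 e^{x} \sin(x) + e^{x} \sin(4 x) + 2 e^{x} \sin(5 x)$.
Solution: Substitute $\theta = e^{x}u$.
Then $\theta_x = e^{x}(u_x + u)$, $\theta_{xx} = e^{x}(u_{xx} + 2u_x + u)$, $\theta_t = e^{x}u_t$; substituting and dividing by $e^{x}$, the lower-order terms cancel: $u_t = u_{xx}$ (standard heat equation).
Data for $u$: $u(x,0) = e^{-x}\theta(x,0) = 3 \sin(x) + \sin(4 x) + 2 \sin(5 x)$. The boundary conditions carry over: $u(0,t) = u(\pi,t) = 0$.
Separating variables: $u = \sum c_n e^{-n^2t} \sin(nx)$. From $u(x,0) = 3 \sin(x) + \sin(4 x) + 2 \sin(5 x)$: $c_1=3, c_4=1, c_5=2$.
So $u(x,t) = 3 e^{-t} \sin(x) + e^{-16 t} \sin(4 x) + 2 e^{-25 t} \sin(5 x)$, and $\theta(x,t) = e^{x}u(x,t)$.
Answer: $\theta(x, t) = 3 e^{-t} e^{x} \sin(x) + e^{-16 t} e^{x} \sin(4 x) + 2 e^{-25 t} e^{x} \sin(5 x)$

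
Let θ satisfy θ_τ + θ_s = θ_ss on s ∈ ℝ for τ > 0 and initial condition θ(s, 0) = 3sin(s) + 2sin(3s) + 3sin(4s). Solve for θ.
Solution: Change to a moving frame: let η = s - τ, σ = τ and write θ(s,τ) = u(η,σ).
By the chain rule θ_τ = u_σ - u_η, θ_s = u_η, θ_ss = u_ηη.
Then θ_τ + θ_s = u_σ: the advection term cancels and the PDE becomes the heat equation u_σ = u_ηη on η ∈ ℝ.
Initial data: u(η,0) = θ(η,0) = 3sin(η) + 2sin(3η) + 3sin(4η).
On η ∈ ℝ each mode satisfies (sin(nη))″ = -n² sin(nη), so exp(-n²σ) sin(nη) solves the heat equation; by superposition u(η,σ) = Σ c_n exp(-n²σ) sin(nη).
Reading off the coefficients: c_1=3, c_3=2, c_4=3, so u(η,σ) = 3exp(-σ)sin(η) + 2exp(-9σ)sin(3η) + 3exp(-16σ)sin(4η).
Substituting back η = s - τ, σ = τ: θ(s,τ) = u(s - τ, τ).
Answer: θ(s, τ) = 3exp(-τ)sin(s - τ) + 2exp(-9τ)sin(3s - 3τ) + 3exp(-16τ)sin(4s - 4τ)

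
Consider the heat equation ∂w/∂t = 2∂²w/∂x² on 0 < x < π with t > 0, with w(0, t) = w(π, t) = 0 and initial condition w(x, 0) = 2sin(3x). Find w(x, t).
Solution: Using separation of variables w = X(x)T(t):
Eigenfunctions: sin(nx), n = 1, 2, 3, ...
General solution: w(x, t) = Σ c_n sin(nx) exp(-2n² t)
Matching w(x,0) = 2sin(3x) term by term: c_3=2.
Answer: w(x, t) = 2exp(-18t)sin(3x)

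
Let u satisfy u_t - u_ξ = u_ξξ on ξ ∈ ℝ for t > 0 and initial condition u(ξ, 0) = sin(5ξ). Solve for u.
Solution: Moving frame: η = ξ + t, σ = t, u = w(η,σ), so u_t = w_σ + w_η and u_ξξ = w_ηη.
Hence u_t - u_ξ = w_σ and the PDE becomes the heat equation w_σ = w_ηη on η ∈ ℝ.
Initial data: w(η,0) = u(η,0) = sin(5η). Each mode sin(nη) decays as exp(-n²σ) on ℝ, so w(η,σ) = Σ c_n exp(-n²σ) sin(nη) with c_5=1: w(η,σ) = exp(-25σ)sin(5η).
Substituting back: u(ξ,t) = w(ξ + t, t).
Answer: u(ξ, t) = exp(-25t)sin(5t + 5ξ)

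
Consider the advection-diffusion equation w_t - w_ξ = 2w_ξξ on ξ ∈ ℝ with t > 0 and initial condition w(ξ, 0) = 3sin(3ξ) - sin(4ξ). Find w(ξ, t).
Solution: Change to a moving frame: let η = ξ + t, σ = t and write w(ξ,t) = u(η,σ).
By the chain rule w_t = u_σ + u_η, w_ξ = u_η, w_ξξ = u_ηη.
Then w_t - w_ξ = u_σ: the advection term cancels and the PDE becomes the heat equation u_σ = 2u_ηη on η ∈ ℝ.
Initial data: u(η,0) = w(η,0) = 3sin(3η) - sin(4η).
On η ∈ ℝ each mode satisfies (sin(nη))″ = -n² sin(nη), so exp(-2n²σ) sin(nη) solves the heat equation; by superposition u(η,σ) = Σ c_n exp(-2n²σ) sin(nη).
Reading off the coefficients: c_3=3, c_4=-1, so u(η,σ) = 3exp(-18σ)sin(3η) - exp(-32σ)sin(4η).
Substituting back η = ξ + t, σ = t: w(ξ,t) = u(ξ + t, t).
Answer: w(ξ, t) = 3exp(-18t)sin(3t + 3ξ) - exp(-32t)sin(4t + 4ξ)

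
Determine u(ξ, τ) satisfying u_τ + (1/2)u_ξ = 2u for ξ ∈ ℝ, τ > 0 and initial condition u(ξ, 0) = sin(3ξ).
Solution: Substitute u = exp(2τ)w, i.e. w = exp(-2τ)u.
By the product rule, u_τ = exp(2τ)(w_τ + 2w), u_ξ = exp(2τ)w_ξ.
Substituting into the PDE and dividing by exp(2τ): w_τ + 2w + (1/2)w_ξ = 2w.
The lower-order terms cancel, leaving the standard advection equation w_τ + (1/2)w_ξ = 0.
Initial data for w: w(ξ,0) = u(ξ,0) = sin(3ξ).
Solve for w:
  By method of characteristics (waves move right with speed 1/2):
  Along characteristics ξ - (1/2)τ = const, w is constant, so w(ξ,τ) = f(ξ - (1/2)τ) with f = w(·, 0).
Hence w(ξ,τ) = sin(3ξ - 3τ/2).
Transform back: u(ξ,τ) = exp(2τ)w(ξ,τ).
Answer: u(ξ, τ) = exp(2τ)sin(3ξ - 3τ/2)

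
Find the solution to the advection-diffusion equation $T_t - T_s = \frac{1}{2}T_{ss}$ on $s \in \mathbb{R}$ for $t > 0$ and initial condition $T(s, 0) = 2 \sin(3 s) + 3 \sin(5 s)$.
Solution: Change to a moving frame: let $\eta = s + t$, $\sigma = t$ and write $T(s,t) = u(\eta,\sigma)$.
By the chain rule $T_t = u_{\sigma} + u_{\eta}$, $T_s = u_{\eta}$, $T_{ss} = u_{\eta\eta}$.
Then $T_t - T_s = u_{\sigma}$: the advection term cancels and the PDE becomes the heat equation $u_{\sigma} = \frac{1}{2}u_{\eta\eta}$ on $\eta \in \mathbb{R}$.
Initial data: $u(\eta,0) = T(\eta,0) = 2 \sin(3 \eta) + 3 \sin(5 \eta)$.
On $\eta \in \mathbb{R}$ each mode satisfies $(\sin(n\eta))'' = -n^2 \sin(n\eta)$, so $e^{-n^2\sigma/2} \sin(n\eta)$ solves the heat equation; by superposition $u(\eta,\sigma) = \sum c_n e^{-n^2\sigma/2} \sin(n\eta)$.
Reading off the coefficients: $c_3=2, c_5=3$, so $u(\eta,\sigma) = 2 e^{-9 \sigma/2} \sin(3 \eta) + 3 e^{-25 \sigma/2} \sin(5 \eta)$.
Substituting back $\eta = s + t$, $\sigma = t$: $T(s,t) = u(s + t, t)$.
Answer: $T(s, t) = 2 e^{-9 t/2} \sin(3 s + 3 t) + 3 e^{-25 t/2} \sin(5 s + 5 t)$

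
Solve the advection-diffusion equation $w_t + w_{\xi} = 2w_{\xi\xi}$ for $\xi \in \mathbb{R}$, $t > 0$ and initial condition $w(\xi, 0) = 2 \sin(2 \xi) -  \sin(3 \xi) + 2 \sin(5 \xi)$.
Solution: Change to a moving frame: let $\eta = \xi - t$, $\sigma = t$ and write $w(\xi,t) = u(\eta,\sigma)$.
By the chain rule $w_t = u_{\sigma} - u_{\eta}$, $w_{\xi} = u_{\eta}$, $w_{\xi\xi} = u_{\eta\eta}$.
Then $w_t + w_{\xi} = u_{\sigma}$: the advection term cancels and the PDE becomes the heat equation $u_{\sigma} = 2u_{\eta\eta}$ on $\eta \in \mathbb{R}$.
Initial data: $u(\eta,0) = w(\eta,0) = 2 \sin(2 \eta) - \sin(3 \eta) + 2 \sin(5 \eta)$.
On $\eta \in \mathbb{R}$ each mode satisfies $(\sin(n\eta))'' = -n^2 \sin(n\eta)$, so $e^{-2n^2\sigma} \sin(n\eta)$ solves the heat equation; by superposition $u(\eta,\sigma) = \sum c_n e^{-2n^2\sigma} \sin(n\eta)$.
Reading off the coefficients: $c_2=2, c_3=-1, c_5=2$, so $u(\eta,\sigma) = 2 e^{-8 \sigma} \sin(2 \eta) - e^{-18 \sigma} \sin(3 \eta) + 2 e^{-50 \sigma} \sin(5 \eta)$.
Substituting back $\eta = \xi - t$, $\sigma = t$: $w(\xi,t) = u(\xi - t, t)$.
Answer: $w(\xi, t) = 2 e^{-8 t} \sin(2 \xi - 2 t) -  e^{-18 t} \sin(3 \xi - 3 t) + 2 e^{-50 t} \sin(5 \xi - 5 t)$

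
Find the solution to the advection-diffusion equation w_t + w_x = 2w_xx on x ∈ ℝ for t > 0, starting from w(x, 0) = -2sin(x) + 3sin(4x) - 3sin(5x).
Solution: Change to a moving frame: let η = x - t, σ = t and write w(x,t) = u(η,σ).
By the chain rule w_t = u_σ - u_η, w_x = u_η, w_xx = u_ηη.
Then w_t + w_x = u_σ: the advection term cancels and the PDE becomes the heat equation u_σ = 2u_ηη on η ∈ ℝ.
Initial data: u(η,0) = w(η,0) = -2sin(η) + 3sin(4η) - 3sin(5η).
On η ∈ ℝ each mode satisfies (sin(nη))″ = -n² sin(nη), so exp(-2n²σ) sin(nη) solves the heat equation; by superposition u(η,σ) = Σ c_n exp(-2n²σ) sin(nη).
Reading off the coefficients: c_1=-2, c_4=3, c_5=-3, so u(η,σ) = -2exp(-2σ)sin(η) + 3exp(-32σ)sin(4η) - 3exp(-50σ)sin(5η).
Substituting back η = x - t, σ = t: w(x,t) = u(x - t, t).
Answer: w(x, t) = 2exp(-2t)sin(t - x) - 3exp(-32t)sin(4t - 4x) + 3exp(-50t)sin(5t - 5x)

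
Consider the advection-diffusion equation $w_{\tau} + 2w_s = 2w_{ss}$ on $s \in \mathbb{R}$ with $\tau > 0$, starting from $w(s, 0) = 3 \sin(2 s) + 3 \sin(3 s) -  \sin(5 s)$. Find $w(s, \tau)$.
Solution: Moving frame: $\eta = s - 2\tau$, $\sigma = \tau$, $w = u(\eta,\sigma)$, so $w_{\tau} = u_{\sigma} - 2u_{\eta}$ and $w_{ss} = u_{\eta\eta}$.
Hence $w_{\tau} + 2w_s = u_{\sigma}$ and the PDE becomes the heat equation $u_{\sigma} = 2u_{\eta\eta}$ on $\eta \in \mathbb{R}$.
Initial data: $u(\eta,0) = w(\eta,0) = 3 \sin(2 \eta) + 3 \sin(3 \eta) - \sin(5 \eta)$. Each mode $\sin(n\eta)$ decays as $e^{-2n^2\sigma}$ on $\mathbb{R}$, so $u(\eta,\sigma) = \sum c_n e^{-2n^2\sigma} \sin(n\eta)$ with $c_2=3, c_3=3, c_5=-1$: $u(\eta,\sigma) = 3 e^{-8 \sigma} \sin(2 \eta) + 3 e^{-18 \sigma} \sin(3 \eta) - e^{-50 \sigma} \sin(5 \eta)$.
Substituting back: $w(s,\tau) = u(s - 2\tau, \tau)$.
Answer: $w(s, \tau) = -3 e^{-8 \tau} \sin(4 \tau - 2 s) - 3 e^{-18 \tau} \sin(6 \tau - 3 s) + e^{-50 \tau} \sin(10 \tau - 5 s)$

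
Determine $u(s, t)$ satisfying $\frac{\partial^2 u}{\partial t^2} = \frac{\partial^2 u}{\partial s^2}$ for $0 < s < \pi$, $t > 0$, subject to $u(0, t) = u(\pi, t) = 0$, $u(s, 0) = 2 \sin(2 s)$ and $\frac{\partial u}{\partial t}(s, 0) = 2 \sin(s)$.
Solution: Using separation of variables $u = X(s)T(t)$:
Eigenfunctions: $\sin(ns)$, $n = 1, 2, 3, \ldots$
General solution: $u(s, t) = \sum [A_n \cos(n t) + B_n \sin(n t)] \sin(ns)$
From $u(s,0) = 2 \sin(2 s)$: $A_2=2$. From $u_t(s,0) = 2 \sin(s)$, using $u_t(s,0) = \sum \omega_n B_n \sin(ns)$ with $\omega_n = n$: $B_1 = 2/1 = 2$.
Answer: $u(s, t) = 2 \sin(s) \sin(t) + 2 \sin(2 s) \cos(2 t)$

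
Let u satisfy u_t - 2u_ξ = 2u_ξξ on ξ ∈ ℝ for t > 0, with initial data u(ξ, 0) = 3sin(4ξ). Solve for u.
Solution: Change to a moving frame: let η = ξ + 2t, σ = t and write u(ξ,t) = w(η,σ).
By the chain rule u_t = w_σ + 2w_η, u_ξ = w_η, u_ξξ = w_ηη.
Then u_t - 2u_ξ = w_σ: the advection term cancels and the PDE becomes the heat equation w_σ = 2w_ηη on η ∈ ℝ.
Initial data: w(η,0) = u(η,0) = 3sin(4η).
On η ∈ ℝ each mode satisfies (sin(nη))″ = -n² sin(nη), so exp(-2n²σ) sin(nη) solves the heat equation; by superposition w(η,σ) = Σ c_n exp(-2n²σ) sin(nη).
Reading off the coefficients: c_4=3, so w(η,σ) = 3exp(-32σ)sin(4η).
Substituting back η = ξ + 2t, σ = t: u(ξ,t) = w(ξ + 2t, t).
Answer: u(ξ, t) = 3exp(-32t)sin(8t + 4ξ)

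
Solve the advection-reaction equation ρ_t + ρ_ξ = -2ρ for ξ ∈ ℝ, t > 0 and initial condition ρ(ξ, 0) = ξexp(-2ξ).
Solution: Substitute ρ = exp(-2ξ)u.
Then ρ_ξ = exp(-2ξ)(u_ξ - 2u), ρ_t = exp(-2ξ)u_t; substituting and dividing by exp(-2ξ), the lower-order terms cancel: u_t + u_ξ = 0 (standard advection equation).
Data for u: u(ξ,0) = exp(2ξ)ρ(ξ,0) = ξ.
By characteristics (dξ/dt = 1), u(ξ,t) = f(ξ - t) with f = u(·, 0).
So u(ξ,t) = -t + ξ, and ρ(ξ,t) = exp(-2ξ)u(ξ,t).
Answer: ρ(ξ, t) = -texp(-2ξ) + ξexp(-2ξ)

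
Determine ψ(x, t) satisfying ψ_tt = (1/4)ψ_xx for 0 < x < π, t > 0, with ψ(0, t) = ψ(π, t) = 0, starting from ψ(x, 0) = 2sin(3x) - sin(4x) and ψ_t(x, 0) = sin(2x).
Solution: Using separation of variables ψ = X(x)T(t):
Eigenfunctions: sin(nx), n = 1, 2, 3, ...
General solution: ψ(x, t) = Σ [A_n cos(n t/2) + B_n sin(n t/2)] sin(nx)
From ψ(x,0) = 2sin(3x) - sin(4x): A_3=2, A_4=-1. From ψ_t(x,0) = sin(2x), using ψ_t(x,0) = Σ ω_n B_n sin(nx) with ω_n = n/2: B_2 = 1/1 = 1.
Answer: ψ(x, t) = sin(t)sin(2x) + 2sin(3x)cos(3t/2) - sin(4x)cos(2t)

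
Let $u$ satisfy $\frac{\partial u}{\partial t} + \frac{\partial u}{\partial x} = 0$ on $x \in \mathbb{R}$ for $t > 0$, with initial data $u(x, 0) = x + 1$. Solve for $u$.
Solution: By method of characteristics (waves move right with speed 1):
Along characteristics $x - t =$ const, $u$ is constant, so $u(x,t) = f(x - t)$ with $f = u( \cdot , 0)$.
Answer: $u(x, t) = - t + x + 1$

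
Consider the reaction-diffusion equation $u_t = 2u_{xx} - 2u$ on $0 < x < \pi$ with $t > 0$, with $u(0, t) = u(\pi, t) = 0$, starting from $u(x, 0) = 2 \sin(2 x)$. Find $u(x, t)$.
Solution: Substitute $u = e^{-2t}w$.
Then $u_t = e^{-2t}(w_t - 2w)$, $u_{xx} = e^{-2t}w_{xx}$; substituting and dividing by $e^{-2t}$, the lower-order terms cancel: $w_t = 2w_{xx}$ (standard heat equation).
Data for $w$: $w(x,0) = u(x,0) = 2 \sin(2 x)$. The boundary conditions carry over: $w(0,t) = w(\pi,t) = 0$.
Separating variables: $w = \sum c_n e^{-2n^2t} \sin(nx)$. From $w(x,0) = 2 \sin(2 x)$: $c_2=2$.
So $w(x,t) = 2 e^{-8 t} \sin(2 x)$, and $u(x,t) = e^{-2t}w(x,t)$.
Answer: $u(x, t) = 2 e^{-10 t} \sin(2 x)$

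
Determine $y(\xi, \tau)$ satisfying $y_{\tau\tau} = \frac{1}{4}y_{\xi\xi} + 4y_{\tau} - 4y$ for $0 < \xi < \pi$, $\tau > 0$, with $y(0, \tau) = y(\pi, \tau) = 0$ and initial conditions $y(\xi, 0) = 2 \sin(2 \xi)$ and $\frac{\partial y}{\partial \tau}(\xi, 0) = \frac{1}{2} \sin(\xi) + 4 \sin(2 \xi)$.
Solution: Substitute $y = e^{2\tau}u$, i.e. $u = e^{-2\tau}y$.
By the product rule, $y_{\tau} = e^{2\tau}(u_{\tau} + 2u)$, $y_{\tau\tau} = e^{2\tau}(u_{\tau\tau} + 4u_{\tau} + 4u)$, $y_{\xi\xi} = e^{2\tau}u_{\xi\xi}$.
Substituting into the PDE and dividing by $e^{2\tau}$: $u_{\tau\tau} + 4u_{\tau} + 4u = \frac{1}{4}u_{\xi\xi} + 4(u_{\tau} + 2u) - 4u$.
The lower-order terms cancel, leaving the standard wave equation $u_{\tau\tau} = \frac{1}{4}u_{\xi\xi}$.
Initial data for $u$: $u(\xi,0) = y(\xi,0) = 2 \sin(2 \xi)$; $u_{\tau}(\xi,0) = y_{\tau}(\xi,0) - 2y(\xi,0) = \frac{1}{2} \sin(\xi)$. The boundary conditions carry over: $u(0,\tau) = u(\pi,\tau) = 0$.
Solve for $u$:
  Using separation of variables $u = X(\xi)T(\tau)$:
  Eigenfunctions: $\sin(n\xi)$, $n = 1, 2, 3, \ldots$
  General solution: $u(\xi, \tau) = \sum [A_n \cos(n \tau/2) + B_n \sin(n \tau/2)] \sin(n\xi)$
  From $u(\xi,0) = 2 \sin(2 \xi)$: $A_2=2$. From $u_{\tau}(\xi,0) = \frac{1}{2} \sin(\xi)$, using $u_{\tau}(\xi,0) = \sum \omega_n B_n \sin(n\xi)$ with $\omega_n = n/2$: $B_1 = (1/2)/(1/2) = 1$.
Hence $u(\xi,\tau) = \sin(\xi) \sin(\tau/2) + 2 \sin(2 \xi) \cos(\tau)$.
Transform back: $y(\xi,\tau) = e^{2\tau}u(\xi,\tau)$.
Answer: $y(\xi, \tau) = e^{2 \tau} \sin(\tau/2) \sin(\xi) + 2 e^{2 \tau} \sin(2 \xi) \cos(\tau)$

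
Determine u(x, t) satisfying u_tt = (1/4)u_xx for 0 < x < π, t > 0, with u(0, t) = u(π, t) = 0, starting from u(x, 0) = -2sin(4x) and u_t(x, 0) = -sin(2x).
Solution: Using separation of variables u = X(x)T(t):
Eigenfunctions: sin(nx), n = 1, 2, 3, ...
General solution: u(x, t) = Σ [A_n cos(n t/2) + B_n sin(n t/2)] sin(nx)
From u(x,0) = -2sin(4x): A_4=-2. From u_t(x,0) = -sin(2x), using u_t(x,0) = Σ ω_n B_n sin(nx) with ω_n = n/2: B_2 = (-1)/1 = -1.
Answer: u(x, t) = -sin(t)sin(2x) - 2sin(4x)cos(2t)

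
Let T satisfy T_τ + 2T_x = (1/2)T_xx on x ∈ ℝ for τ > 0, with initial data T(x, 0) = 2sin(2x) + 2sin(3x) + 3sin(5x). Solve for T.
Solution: Moving frame: η = x - 2τ, σ = τ, T = u(η,σ), so T_τ = u_σ - 2u_η and T_xx = u_ηη.
Hence T_τ + 2T_x = u_σ and the PDE becomes the heat equation u_σ = (1/2)u_ηη on η ∈ ℝ.
Initial data: u(η,0) = T(η,0) = 2sin(2η) + 2sin(3η) + 3sin(5η). Each mode sin(nη) decays as exp(-n²σ/2) on ℝ, so u(η,σ) = Σ c_n exp(-n²σ/2) sin(nη) with c_2=2, c_3=2, c_5=3: u(η,σ) = 2exp(-2σ)sin(2η) + 2exp(-9σ/2)sin(3η) + 3exp(-25σ/2)sin(5η).
Substituting back: T(x,τ) = u(x - 2τ, τ).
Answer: T(x, τ) = 2exp(-2τ)sin(2x - 4τ) + 2exp(-9τ/2)sin(3x - 6τ) + 3exp(-25τ/2)sin(5x - 10τ)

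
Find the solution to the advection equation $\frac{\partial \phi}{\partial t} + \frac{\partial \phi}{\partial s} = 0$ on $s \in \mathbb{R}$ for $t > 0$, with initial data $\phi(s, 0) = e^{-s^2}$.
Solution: By characteristics ($ds/dt = 1$), $\phi(s,t) = f(s - t)$ with $f = \phi( \cdot , 0)$.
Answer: $\phi(s, t) = e^{-(s - t)^2}$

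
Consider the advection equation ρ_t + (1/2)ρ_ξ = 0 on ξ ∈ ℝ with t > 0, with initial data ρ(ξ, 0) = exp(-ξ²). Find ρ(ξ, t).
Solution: By method of characteristics (waves move right with speed 1/2):
Along characteristics ξ - (1/2)t = const, ρ is constant, so ρ(ξ,t) = f(ξ - (1/2)t) with f = ρ(·, 0).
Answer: ρ(ξ, t) = exp(-(-t/2 + ξ)²)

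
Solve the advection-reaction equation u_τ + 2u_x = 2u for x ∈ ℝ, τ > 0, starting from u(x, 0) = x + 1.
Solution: Substitute u = exp(2τ)w, i.e. w = exp(-2τ)u.
By the product rule, u_τ = exp(2τ)(w_τ + 2w), u_x = exp(2τ)w_x.
Substituting into the PDE and dividing by exp(2τ): w_τ + 2w + 2w_x = 2w.
The lower-order terms cancel, leaving the standard advection equation w_τ + 2w_x = 0.
Initial data for w: w(x,0) = u(x,0) = x + 1.
Solve for w:
  By method of characteristics (waves move right with speed 2):
  Along characteristics x - 2τ = const, w is constant, so w(x,τ) = f(x - 2τ) with f = w(·, 0).
Hence w(x,τ) = x - 2τ + 1.
Transform back: u(x,τ) = exp(2τ)w(x,τ).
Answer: u(x, τ) = xexp(2τ) - 2τexp(2τ) + exp(2τ)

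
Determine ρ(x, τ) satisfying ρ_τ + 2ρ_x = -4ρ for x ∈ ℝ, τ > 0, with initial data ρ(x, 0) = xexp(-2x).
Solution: Substitute ρ = exp(-2x)u.
Then ρ_x = exp(-2x)(u_x - 2u), ρ_τ = exp(-2x)u_τ; substituting and dividing by exp(-2x), the lower-order terms cancel: u_τ + 2u_x = 0 (standard advection equation).
Data for u: u(x,0) = exp(2x)ρ(x,0) = x.
By characteristics (dx/dτ = 2), u(x,τ) = f(x - 2τ) with f = u(·, 0).
So u(x,τ) = x - 2τ, and ρ(x,τ) = exp(-2x)u(x,τ).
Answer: ρ(x, τ) = xexp(-2x) - 2τexp(-2x)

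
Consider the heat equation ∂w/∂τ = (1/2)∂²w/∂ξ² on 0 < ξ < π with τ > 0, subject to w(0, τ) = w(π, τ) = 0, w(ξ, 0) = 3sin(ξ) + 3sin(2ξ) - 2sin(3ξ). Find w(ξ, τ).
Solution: Separating variables: w = Σ c_n exp(-n²τ/2) sin(nξ). From w(ξ,0) = 3sin(ξ) + 3sin(2ξ) - 2sin(3ξ): c_1=3, c_2=3, c_3=-2.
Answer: w(ξ, τ) = 3exp(-2τ)sin(2ξ) + 3exp(-τ/2)sin(ξ) - 2exp(-9τ/2)sin(3ξ)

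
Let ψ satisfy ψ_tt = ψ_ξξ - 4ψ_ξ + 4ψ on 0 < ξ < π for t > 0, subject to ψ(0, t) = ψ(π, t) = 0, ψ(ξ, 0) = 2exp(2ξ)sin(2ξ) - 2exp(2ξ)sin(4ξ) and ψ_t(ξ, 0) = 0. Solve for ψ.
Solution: Substitute ψ = exp(2ξ)u.
Then ψ_ξ = exp(2ξ)(u_ξ + 2u), ψ_ξξ = exp(2ξ)(u_ξξ + 4u_ξ + 4u), ψ_tt = exp(2ξ)u_tt; substituting and dividing by exp(2ξ), the lower-order terms cancel: u_tt = u_ξξ (standard wave equation).
Data for u: u(ξ,0) = exp(-2ξ)ψ(ξ,0) = 2sin(2ξ) - 2sin(4ξ); u_t(ξ,0) = exp(-2ξ)ψ_t(ξ,0) = 0. The boundary conditions carry over: u(0,t) = u(π,t) = 0.
Separating variables: u = Σ [A_n cos(ω_n t) + B_n sin(ω_n t)] sin(nξ), ω_n = n. From ICs: A_2=2, A_4=-2.
So u(ξ,t) = 2sin(2ξ)cos(2t) - 2sin(4ξ)cos(4t), and ψ(ξ,t) = exp(2ξ)u(ξ,t).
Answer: ψ(ξ, t) = 2exp(2ξ)sin(2ξ)cos(2t) - 2exp(2ξ)sin(4ξ)cos(4t)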